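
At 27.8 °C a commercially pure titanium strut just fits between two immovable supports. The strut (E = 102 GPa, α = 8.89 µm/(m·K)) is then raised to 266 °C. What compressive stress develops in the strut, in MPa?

ΔT = 238.2 K. Constrained thermal stress σ = E·α·ΔT = 102.0×10³ MPa × 8.89×10⁻⁶ × 238.2 = 216 MPa (compressive).

216 MPa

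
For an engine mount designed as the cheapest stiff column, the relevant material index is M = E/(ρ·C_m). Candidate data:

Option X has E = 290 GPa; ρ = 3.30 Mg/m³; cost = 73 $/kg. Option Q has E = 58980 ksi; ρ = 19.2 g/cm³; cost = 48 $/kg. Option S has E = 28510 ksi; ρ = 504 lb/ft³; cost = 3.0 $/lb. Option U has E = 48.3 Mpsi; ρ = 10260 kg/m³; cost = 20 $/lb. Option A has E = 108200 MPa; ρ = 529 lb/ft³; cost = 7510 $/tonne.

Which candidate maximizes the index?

option S

Normalizing units and computing the index:
  option X: E = 290.0 GPa, ρ = 3300 kg/m³, cost = 73.00 $/kg
  option Q: E = 406.7 GPa, ρ = 19200 kg/m³, cost = 48.00 $/kg
  option S: E = 196.6 GPa, ρ = 8073 kg/m³, cost = 6.614 $/kg
  option U: E = 333.0 GPa, ρ = 10260 kg/m³, cost = 44.09 $/kg
  option A: E = 108.2 GPa, ρ = 8474 kg/m³, cost = 7.510 $/kg
  option S: M = 3.68 MN·m per $
  option A: M = 1.70 MN·m per $
  option X: M = 1.20 MN·m per $
  option U: M = 0.736 MN·m per $
  option Q: M = 0.441 MN·m per $
Option S has the largest M.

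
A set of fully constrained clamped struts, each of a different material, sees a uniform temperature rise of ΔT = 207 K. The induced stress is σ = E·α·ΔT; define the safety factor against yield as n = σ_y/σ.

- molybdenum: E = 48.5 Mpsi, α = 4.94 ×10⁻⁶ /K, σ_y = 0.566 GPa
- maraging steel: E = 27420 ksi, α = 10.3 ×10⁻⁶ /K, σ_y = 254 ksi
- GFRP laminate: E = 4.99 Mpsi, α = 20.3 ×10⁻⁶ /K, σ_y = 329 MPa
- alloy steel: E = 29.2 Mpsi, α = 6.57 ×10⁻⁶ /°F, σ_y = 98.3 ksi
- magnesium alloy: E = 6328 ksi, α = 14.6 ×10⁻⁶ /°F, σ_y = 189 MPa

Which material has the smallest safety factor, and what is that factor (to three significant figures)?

Per material, after unit conversion:
  molybdenum: E = 334.4, α = 4.94, σ_y = 566.0 → σ = 342 MPa, n = 1.66
  maraging steel: E = 189.1, α = 10.3, σ_y = 1751 → σ = 403 MPa, n = 4.34
  GFRP laminate: E = 34.40, α = 20.3, σ_y = 329.0 → σ = 145 MPa, n = 2.28
  alloy steel: E = 201.3, α = 11.8, σ_y = 677.8 → σ = 493 MPa, n = 1.38
  magnesium alloy: E = 43.63, α = 26.3, σ_y = 189.0 → σ = 237 MPa, n = 0.796
Smallest n: magnesium alloy with n = 0.796.

magnesium alloy, n = 0.796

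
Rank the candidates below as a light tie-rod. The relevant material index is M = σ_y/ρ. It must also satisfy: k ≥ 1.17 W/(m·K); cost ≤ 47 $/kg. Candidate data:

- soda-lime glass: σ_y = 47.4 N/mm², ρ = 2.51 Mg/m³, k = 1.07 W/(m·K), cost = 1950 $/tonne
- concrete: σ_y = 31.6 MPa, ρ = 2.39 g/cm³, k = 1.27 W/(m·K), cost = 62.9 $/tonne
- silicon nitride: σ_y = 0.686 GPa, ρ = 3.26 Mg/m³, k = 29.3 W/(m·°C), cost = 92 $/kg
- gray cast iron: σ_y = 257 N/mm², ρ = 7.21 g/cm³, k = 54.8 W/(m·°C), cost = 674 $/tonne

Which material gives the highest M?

gray cast iron

Screen on constraints: k ≥ 1.17 W/(m·K); cost ≤ 47 $/kg. Survivors: concrete, gray cast iron.
Putting every candidate on a common basis:
  concrete: σ_y = 31.60 MPa, ρ = 2390 kg/m³
  gray cast iron: σ_y = 257.0 MPa, ρ = 7210 kg/m³
  gray cast iron: M = 35.6 kN·m/kg
  concrete: M = 13.2 kN·m/kg
The maximum is for gray cast iron.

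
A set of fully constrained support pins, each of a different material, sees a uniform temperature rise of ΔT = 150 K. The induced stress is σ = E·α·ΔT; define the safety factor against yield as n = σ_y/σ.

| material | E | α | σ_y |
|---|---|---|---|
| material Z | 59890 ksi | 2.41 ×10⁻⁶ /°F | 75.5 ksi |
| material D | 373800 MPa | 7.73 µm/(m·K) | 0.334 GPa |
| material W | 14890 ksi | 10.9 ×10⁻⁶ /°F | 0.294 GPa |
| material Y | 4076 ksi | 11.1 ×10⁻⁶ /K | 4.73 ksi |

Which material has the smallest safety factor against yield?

material Y

With everything in SI (GPa, ×10⁻⁶/K, MPa):
  material Z: E = 412.9, α = 4.34, σ_y = 520.6 → σ = 269 MPa, n = 1.94
  material D: E = 373.8, α = 7.73, σ_y = 334.0 → σ = 433 MPa, n = 0.771
  material W: E = 102.7, α = 19.6, σ_y = 294.0 → σ = 302 MPa, n = 0.973
  material Y: E = 28.10, α = 11.1, σ_y = 32.61 → σ = 46.8 MPa, n = 0.697
Smallest n: material Y with n = 0.697.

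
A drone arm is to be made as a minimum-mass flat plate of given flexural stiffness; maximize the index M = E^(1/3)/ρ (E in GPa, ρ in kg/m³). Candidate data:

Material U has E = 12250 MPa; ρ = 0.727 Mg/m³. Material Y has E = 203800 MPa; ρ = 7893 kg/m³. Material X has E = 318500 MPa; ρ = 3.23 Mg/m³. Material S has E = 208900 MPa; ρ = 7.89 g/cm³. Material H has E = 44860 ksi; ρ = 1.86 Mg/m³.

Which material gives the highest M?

material H

After converting to SI:
  material U: E = 12.25 GPa, ρ = 727.0 kg/m³
  material Y: E = 203.8 GPa, ρ = 7893 kg/m³
  material X: E = 318.5 GPa, ρ = 3230 kg/m³
  material S: E = 208.9 GPa, ρ = 7890 kg/m³
  material H: E = 309.3 GPa, ρ = 1860 kg/m³
  material H: M = 3.64×10⁻³
  material U: M = 3.17×10⁻³
  material X: M = 2.11×10⁻³
  material S: M = 0.752×10⁻³
  material Y: M = 0.746×10⁻³
Material H ranks first.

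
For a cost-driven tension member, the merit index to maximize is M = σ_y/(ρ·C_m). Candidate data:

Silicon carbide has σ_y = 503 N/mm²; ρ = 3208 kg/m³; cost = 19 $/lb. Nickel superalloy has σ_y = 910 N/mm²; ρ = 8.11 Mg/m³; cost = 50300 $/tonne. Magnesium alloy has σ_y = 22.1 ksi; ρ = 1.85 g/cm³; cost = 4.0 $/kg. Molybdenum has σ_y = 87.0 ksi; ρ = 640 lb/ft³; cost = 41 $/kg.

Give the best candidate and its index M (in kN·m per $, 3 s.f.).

In SI units:
  silicon carbide: σ_y = 503.0 MPa, ρ = 3208 kg/m³, cost = 41.89 $/kg
  nickel superalloy: σ_y = 910.0 MPa, ρ = 8110 kg/m³, cost = 50.30 $/kg
  magnesium alloy: σ_y = 152.4 MPa, ρ = 1850 kg/m³, cost = 4.000 $/kg
  molybdenum: σ_y = 599.8 MPa, ρ = 10250 kg/m³, cost = 41.00 $/kg
  magnesium alloy: M = 20.6 kN·m per $
  silicon carbide: M = 3.74 kN·m per $
  nickel superalloy: M = 2.23 kN·m per $
  molybdenum: M = 1.43 kN·m per $
Magnesium alloy has the largest M.

magnesium alloy, M = 20.6 kN·m per $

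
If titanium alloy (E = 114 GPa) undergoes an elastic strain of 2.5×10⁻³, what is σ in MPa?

285 MPa

σ = E·ε = 114000 MPa × 2.5×10⁻³ = 285 MPa.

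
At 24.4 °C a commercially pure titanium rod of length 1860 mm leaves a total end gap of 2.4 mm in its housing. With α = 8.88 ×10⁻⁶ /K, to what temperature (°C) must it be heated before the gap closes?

α·L₀·ΔT = 2.4 mm ⇒ ΔT = 2.4 / (8.88×10⁻⁶ × 1860.0) = 145.3 K.
T = 24.4 + 145.3 = 169.7 °C.

170 °C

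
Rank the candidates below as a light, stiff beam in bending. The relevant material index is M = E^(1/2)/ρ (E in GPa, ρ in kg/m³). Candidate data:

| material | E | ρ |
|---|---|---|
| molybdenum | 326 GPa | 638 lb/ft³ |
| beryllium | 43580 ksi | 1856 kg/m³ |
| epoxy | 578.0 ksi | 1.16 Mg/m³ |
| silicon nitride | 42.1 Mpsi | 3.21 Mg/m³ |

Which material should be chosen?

Convert each candidate to consistent units, then evaluate M:
  molybdenum: E = 326.0 GPa, ρ = 10220 kg/m³
  beryllium: E = 300.5 GPa, ρ = 1856 kg/m³
  epoxy: E = 3.985 GPa, ρ = 1160 kg/m³
  silicon nitride: E = 290.3 GPa, ρ = 3210 kg/m³
  beryllium: M = 9.34×10⁻³
  silicon nitride: M = 5.31×10⁻³
  molybdenum: M = 1.77×10⁻³
  epoxy: M = 1.72×10⁻³
Highest index: beryllium.

beryllium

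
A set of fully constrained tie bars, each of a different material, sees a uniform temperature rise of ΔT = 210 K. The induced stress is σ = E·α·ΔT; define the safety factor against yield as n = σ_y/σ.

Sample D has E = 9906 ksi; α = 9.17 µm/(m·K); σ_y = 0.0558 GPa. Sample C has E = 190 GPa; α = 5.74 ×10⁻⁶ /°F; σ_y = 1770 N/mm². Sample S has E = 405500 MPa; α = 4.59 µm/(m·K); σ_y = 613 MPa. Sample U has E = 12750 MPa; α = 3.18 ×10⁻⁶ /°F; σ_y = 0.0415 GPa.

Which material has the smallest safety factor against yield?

sample D

Per material, after unit conversion:
  sample D: E = 68.30, α = 9.17, σ_y = 55.80 → σ = 132 MPa, n = 0.424
  sample C: E = 190.0, α = 10.3, σ_y = 1770 → σ = 412 MPa, n = 4.29
  sample S: E = 405.5, α = 4.59, σ_y = 613.0 → σ = 391 MPa, n = 1.57
  sample U: E = 12.75, α = 5.72, σ_y = 41.50 → σ = 15.3 MPa, n = 2.71
The minimum is sample D at n = 0.424.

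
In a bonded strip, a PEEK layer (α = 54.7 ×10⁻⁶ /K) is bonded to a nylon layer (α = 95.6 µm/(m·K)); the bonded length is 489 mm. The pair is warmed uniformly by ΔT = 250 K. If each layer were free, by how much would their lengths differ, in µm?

5000 µm

Δα = |54.7 − 95.6|×10⁻⁶/K = 40.9×10⁻⁶/K.
ΔL_mismatch = Δα·L·ΔT = 40.9×10⁻⁶ × 489.0 mm × 250.0 K = 5000 µm.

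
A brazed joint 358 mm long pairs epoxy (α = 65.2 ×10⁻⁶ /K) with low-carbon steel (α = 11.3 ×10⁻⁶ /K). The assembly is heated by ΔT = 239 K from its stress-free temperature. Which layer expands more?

epoxy

α(epoxy) = 65.2×10⁻⁶/K vs α(low-carbon steel) = 11.3×10⁻⁶/K.
Higher α expands more for the same ΔT: epoxy.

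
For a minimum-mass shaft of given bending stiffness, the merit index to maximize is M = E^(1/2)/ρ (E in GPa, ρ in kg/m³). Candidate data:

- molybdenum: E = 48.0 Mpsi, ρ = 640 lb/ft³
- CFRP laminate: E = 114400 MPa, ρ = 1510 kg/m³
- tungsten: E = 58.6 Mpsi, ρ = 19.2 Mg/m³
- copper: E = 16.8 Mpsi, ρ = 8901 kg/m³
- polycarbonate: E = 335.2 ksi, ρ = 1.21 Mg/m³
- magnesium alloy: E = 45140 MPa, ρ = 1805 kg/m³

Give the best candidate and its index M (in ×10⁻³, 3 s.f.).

Normalizing units and computing the index:
  molybdenum: E = 330.9 GPa, ρ = 10250 kg/m³
  CFRP laminate: E = 114.4 GPa, ρ = 1510 kg/m³
  tungsten: E = 404.0 GPa, ρ = 19200 kg/m³
  copper: E = 115.8 GPa, ρ = 8901 kg/m³
  polycarbonate: E = 2.311 GPa, ρ = 1210 kg/m³
  magnesium alloy: E = 45.14 GPa, ρ = 1805 kg/m³
  CFRP laminate: M = 7.08×10⁻³
  magnesium alloy: M = 3.72×10⁻³
  molybdenum: M = 1.77×10⁻³
  polycarbonate: M = 1.26×10⁻³
  copper: M = 1.21×10⁻³
  tungsten: M = 1.05×10⁻³
The maximum is for CFRP laminate.

CFRP laminate, M = 7.08×10⁻³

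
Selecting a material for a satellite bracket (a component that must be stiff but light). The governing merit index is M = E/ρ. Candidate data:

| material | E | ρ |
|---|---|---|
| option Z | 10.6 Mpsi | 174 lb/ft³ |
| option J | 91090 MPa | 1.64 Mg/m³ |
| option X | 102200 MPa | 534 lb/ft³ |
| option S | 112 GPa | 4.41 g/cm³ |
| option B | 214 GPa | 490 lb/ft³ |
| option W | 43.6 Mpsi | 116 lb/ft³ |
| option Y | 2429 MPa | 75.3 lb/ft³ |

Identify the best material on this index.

Normalizing units and computing the index:
  option Z: E = 73.08 GPa, ρ = 2787 kg/m³
  option J: E = 91.09 GPa, ρ = 1640 kg/m³
  option X: E = 102.2 GPa, ρ = 8554 kg/m³
  option S: E = 112.0 GPa, ρ = 4410 kg/m³
  option B: E = 214.0 GPa, ρ = 7849 kg/m³
  option W: E = 300.6 GPa, ρ = 1858 kg/m³
  option Y: E = 2.429 GPa, ρ = 1206 kg/m³
  option W: M = 162 MN·m/kg
  option J: M = 55.5 MN·m/kg
  option B: M = 27.3 MN·m/kg
  option Z: M = 26.2 MN·m/kg
  option S: M = 25.4 MN·m/kg
  option X: M = 11.9 MN·m/kg
  option Y: M = 2.01 MN·m/kg
Highest index: option W.

option W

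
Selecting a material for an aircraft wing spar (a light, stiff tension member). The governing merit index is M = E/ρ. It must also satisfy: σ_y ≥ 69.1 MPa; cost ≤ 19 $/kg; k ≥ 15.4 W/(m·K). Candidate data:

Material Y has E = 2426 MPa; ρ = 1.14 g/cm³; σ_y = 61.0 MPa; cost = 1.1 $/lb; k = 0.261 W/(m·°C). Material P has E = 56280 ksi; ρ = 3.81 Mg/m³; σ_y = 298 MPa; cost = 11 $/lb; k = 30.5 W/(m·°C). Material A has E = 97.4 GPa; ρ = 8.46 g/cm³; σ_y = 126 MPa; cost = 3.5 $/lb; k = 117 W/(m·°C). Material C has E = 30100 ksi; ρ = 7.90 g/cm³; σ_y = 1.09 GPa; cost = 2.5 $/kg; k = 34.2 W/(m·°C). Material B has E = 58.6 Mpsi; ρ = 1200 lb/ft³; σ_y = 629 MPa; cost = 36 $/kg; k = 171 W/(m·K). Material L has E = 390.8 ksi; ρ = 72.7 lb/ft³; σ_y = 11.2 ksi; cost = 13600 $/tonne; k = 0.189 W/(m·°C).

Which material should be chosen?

material C

Screen on constraints: σ_y ≥ 69.1 MPa; cost ≤ 19 $/kg; k ≥ 15.4 W/(m·K). Survivors: material A, material C.
After converting to SI:
  material A: E = 97.40 GPa, ρ = 8460 kg/m³
  material C: E = 207.5 GPa, ρ = 7900 kg/m³
  material C: M = 26.3 MN·m/kg
  material A: M = 11.5 MN·m/kg
Material C ranks first.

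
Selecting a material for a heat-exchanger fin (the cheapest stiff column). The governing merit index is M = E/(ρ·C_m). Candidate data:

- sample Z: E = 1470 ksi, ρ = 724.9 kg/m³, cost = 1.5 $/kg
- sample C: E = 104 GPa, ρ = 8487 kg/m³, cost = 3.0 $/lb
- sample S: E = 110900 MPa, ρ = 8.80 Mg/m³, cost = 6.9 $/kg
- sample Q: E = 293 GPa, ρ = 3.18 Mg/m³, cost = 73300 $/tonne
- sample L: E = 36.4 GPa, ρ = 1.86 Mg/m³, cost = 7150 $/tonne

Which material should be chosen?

Convert each candidate to consistent units, then evaluate M:
  sample Z: E = 10.14 GPa, ρ = 724.9 kg/m³, cost = 1.500 $/kg
  sample C: E = 104.0 GPa, ρ = 8487 kg/m³, cost = 6.614 $/kg
  sample S: E = 110.9 GPa, ρ = 8800 kg/m³, cost = 6.900 $/kg
  sample Q: E = 293.0 GPa, ρ = 3180 kg/m³, cost = 73.30 $/kg
  sample L: E = 36.40 GPa, ρ = 1860 kg/m³, cost = 7.150 $/kg
  sample Z: M = 9.32 MN·m per $
  sample L: M = 2.74 MN·m per $
  sample C: M = 1.85 MN·m per $
  sample S: M = 1.83 MN·m per $
  sample Q: M = 1.26 MN·m per $
Sample Z has the largest M.

sample Z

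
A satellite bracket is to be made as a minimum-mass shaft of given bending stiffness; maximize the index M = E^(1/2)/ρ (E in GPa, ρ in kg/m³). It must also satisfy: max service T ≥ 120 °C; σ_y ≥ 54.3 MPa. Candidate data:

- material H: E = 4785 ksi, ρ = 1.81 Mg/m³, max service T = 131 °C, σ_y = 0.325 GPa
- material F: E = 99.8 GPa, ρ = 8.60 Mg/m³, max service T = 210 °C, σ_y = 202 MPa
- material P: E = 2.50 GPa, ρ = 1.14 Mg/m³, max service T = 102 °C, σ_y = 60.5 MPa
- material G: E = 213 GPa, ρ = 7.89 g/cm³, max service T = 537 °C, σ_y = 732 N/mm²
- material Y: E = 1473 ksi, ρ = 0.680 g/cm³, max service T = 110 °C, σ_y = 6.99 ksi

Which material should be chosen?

material H

Screen on constraints: max service T ≥ 120 °C; σ_y ≥ 54.3 MPa. Survivors: material H, material F, material G.
In SI units:
  material H: E = 32.99 GPa, ρ = 1810 kg/m³
  material F: E = 99.80 GPa, ρ = 8600 kg/m³
  material G: E = 213.0 GPa, ρ = 7890 kg/m³
  material H: M = 3.17×10⁻³
  material G: M = 1.85×10⁻³
  material F: M = 1.16×10⁻³
Material H has the largest M.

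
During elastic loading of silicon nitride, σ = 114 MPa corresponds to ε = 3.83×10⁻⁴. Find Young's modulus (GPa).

298 GPa

E = σ/ε = 114 MPa / 3.83×10⁻⁴ = 297700 MPa = 298 GPa.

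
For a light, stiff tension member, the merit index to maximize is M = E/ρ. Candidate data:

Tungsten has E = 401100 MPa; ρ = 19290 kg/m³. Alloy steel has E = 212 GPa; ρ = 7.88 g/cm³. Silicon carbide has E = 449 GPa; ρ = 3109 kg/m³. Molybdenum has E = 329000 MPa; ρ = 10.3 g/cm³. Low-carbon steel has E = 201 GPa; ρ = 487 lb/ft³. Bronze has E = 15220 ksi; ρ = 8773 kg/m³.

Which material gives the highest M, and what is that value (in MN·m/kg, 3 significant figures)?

Convert each candidate to consistent units, then evaluate M:
  tungsten: E = 401.1 GPa, ρ = 19290 kg/m³
  alloy steel: E = 212.0 GPa, ρ = 7880 kg/m³
  silicon carbide: E = 449.0 GPa, ρ = 3109 kg/m³
  molybdenum: E = 329.0 GPa, ρ = 10300 kg/m³
  low-carbon steel: E = 201.0 GPa, ρ = 7801 kg/m³
  bronze: E = 104.9 GPa, ρ = 8773 kg/m³
  silicon carbide: M = 144 MN·m/kg
  molybdenum: M = 31.9 MN·m/kg
  alloy steel: M = 26.9 MN·m/kg
  low-carbon steel: M = 25.8 MN·m/kg
  tungsten: M = 20.8 MN·m/kg
  bronze: M = 12.0 MN·m/kg
Silicon carbide has the largest M.

silicon carbide, M = 144 MN·m/kg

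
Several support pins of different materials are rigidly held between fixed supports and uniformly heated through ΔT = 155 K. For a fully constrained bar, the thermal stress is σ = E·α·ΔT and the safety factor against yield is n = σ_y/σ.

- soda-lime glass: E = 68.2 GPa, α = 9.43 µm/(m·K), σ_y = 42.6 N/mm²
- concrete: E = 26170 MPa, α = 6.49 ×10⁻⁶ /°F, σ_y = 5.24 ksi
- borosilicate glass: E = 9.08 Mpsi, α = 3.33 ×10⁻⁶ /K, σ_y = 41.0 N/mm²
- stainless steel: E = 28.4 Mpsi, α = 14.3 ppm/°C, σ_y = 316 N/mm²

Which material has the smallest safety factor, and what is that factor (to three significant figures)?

soda-lime glass, n = 0.427

Converting E to GPa, α to ×10⁻⁶/K, σ_y to MPa, then σ and n for each:
  soda-lime glass: E = 68.20, α = 9.43, σ_y = 42.60 → σ = 99.7 MPa, n = 0.427
  concrete: E = 26.17, α = 11.7, σ_y = 36.13 → σ = 47.4 MPa, n = 0.762
  borosilicate glass: E = 62.60, α = 3.33, σ_y = 41.00 → σ = 32.3 MPa, n = 1.27
  stainless steel: E = 195.8, α = 14.3, σ_y = 316.0 → σ = 434 MPa, n = 0.728
The minimum is soda-lime glass at n = 0.427.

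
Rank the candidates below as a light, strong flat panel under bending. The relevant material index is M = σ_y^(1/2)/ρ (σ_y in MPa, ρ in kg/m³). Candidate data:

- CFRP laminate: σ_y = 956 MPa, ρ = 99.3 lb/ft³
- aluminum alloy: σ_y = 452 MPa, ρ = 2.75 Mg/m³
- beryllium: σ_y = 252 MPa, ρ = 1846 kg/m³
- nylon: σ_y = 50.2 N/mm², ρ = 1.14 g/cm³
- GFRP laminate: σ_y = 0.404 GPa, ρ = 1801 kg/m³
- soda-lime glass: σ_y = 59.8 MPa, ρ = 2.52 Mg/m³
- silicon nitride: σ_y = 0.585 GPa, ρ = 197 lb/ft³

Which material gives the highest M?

Putting every candidate on a common basis:
  CFRP laminate: σ_y = 956.0 MPa, ρ = 1591 kg/m³
  aluminum alloy: σ_y = 452.0 MPa, ρ = 2750 kg/m³
  beryllium: σ_y = 252.0 MPa, ρ = 1846 kg/m³
  nylon: σ_y = 50.20 MPa, ρ = 1140 kg/m³
  GFRP laminate: σ_y = 404.0 MPa, ρ = 1801 kg/m³
  soda-lime glass: σ_y = 59.80 MPa, ρ = 2520 kg/m³
  silicon nitride: σ_y = 585.0 MPa, ρ = 3156 kg/m³
  CFRP laminate: M = 19.4×10⁻³
  GFRP laminate: M = 11.2×10⁻³
  beryllium: M = 8.60×10⁻³
  aluminum alloy: M = 7.73×10⁻³
  silicon nitride: M = 7.66×10⁻³
  nylon: M = 6.22×10⁻³
  soda-lime glass: M = 3.07×10⁻³
CFRP laminate ranks first.

CFRP laminate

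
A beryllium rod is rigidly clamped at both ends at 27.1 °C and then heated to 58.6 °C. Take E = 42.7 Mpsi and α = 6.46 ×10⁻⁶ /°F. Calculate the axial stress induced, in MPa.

108 MPa

E = 42.7 Mpsi = 294.4 GPa.
α = 6.46×10⁻⁶/°F × 9/5 = 11.6×10⁻⁶/K.
ΔT = 31.50 K. Constrained thermal stress σ = E·α·ΔT = 294.4×10³ MPa × 11.6×10⁻⁶ × 31.50 = 108 MPa (compressive).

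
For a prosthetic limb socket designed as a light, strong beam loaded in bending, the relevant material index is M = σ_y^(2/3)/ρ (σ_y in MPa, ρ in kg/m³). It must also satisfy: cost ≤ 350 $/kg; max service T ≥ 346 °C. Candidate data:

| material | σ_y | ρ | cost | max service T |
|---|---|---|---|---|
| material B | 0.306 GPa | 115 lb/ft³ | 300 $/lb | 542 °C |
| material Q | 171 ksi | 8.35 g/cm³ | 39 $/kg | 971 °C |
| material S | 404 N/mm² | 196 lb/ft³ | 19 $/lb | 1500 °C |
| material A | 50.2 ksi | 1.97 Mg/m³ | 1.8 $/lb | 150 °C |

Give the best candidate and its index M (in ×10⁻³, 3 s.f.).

material S, M = 17.4×10⁻³

Screen on constraints: cost ≤ 350 $/kg; max service T ≥ 346 °C. Survivors: material Q, material S.
After converting to SI:
  material Q: σ_y = 1179 MPa, ρ = 8350 kg/m³
  material S: σ_y = 404.0 MPa, ρ = 3140 kg/m³
  material S: M = 17.4×10⁻³
  material Q: M = 13.4×10⁻³
Material S ranks first.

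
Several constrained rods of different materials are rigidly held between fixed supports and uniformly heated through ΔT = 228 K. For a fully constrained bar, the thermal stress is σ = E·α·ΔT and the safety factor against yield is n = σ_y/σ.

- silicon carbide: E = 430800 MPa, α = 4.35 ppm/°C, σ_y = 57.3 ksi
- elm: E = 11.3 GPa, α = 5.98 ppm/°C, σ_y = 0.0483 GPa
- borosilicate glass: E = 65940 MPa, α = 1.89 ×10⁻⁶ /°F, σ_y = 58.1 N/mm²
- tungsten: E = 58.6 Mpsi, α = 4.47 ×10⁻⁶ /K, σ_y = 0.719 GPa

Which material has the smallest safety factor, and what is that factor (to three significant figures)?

In consistent units (E in GPa, α in ×10⁻⁶/K, σ_y in MPa):
  silicon carbide: E = 430.8, α = 4.35, σ_y = 395.1 → σ = 427 MPa, n = 0.925
  elm: E = 11.30, α = 5.98, σ_y = 48.30 → σ = 15.4 MPa, n = 3.13
  borosilicate glass: E = 65.94, α = 3.40, σ_y = 58.10 → σ = 51.1 MPa, n = 1.14
  tungsten: E = 404.0, α = 4.47, σ_y = 719.0 → σ = 412 MPa, n = 1.75
Silicon carbide has the lowest safety factor, n = 0.925.

silicon carbide, n = 0.925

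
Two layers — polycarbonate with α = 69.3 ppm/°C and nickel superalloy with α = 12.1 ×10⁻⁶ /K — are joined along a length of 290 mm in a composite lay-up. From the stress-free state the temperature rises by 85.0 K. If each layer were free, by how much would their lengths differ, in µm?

Δα = |69.3 − 12.1|×10⁻⁶/K = 57.2×10⁻⁶/K.
ΔL_mismatch = Δα·L·ΔT = 57.2×10⁻⁶ × 290.0 mm × 85.0 K = 1410 µm.

1410 µm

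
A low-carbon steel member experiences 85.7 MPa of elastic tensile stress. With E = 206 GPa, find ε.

4.16×10⁻⁴

ε = σ/E = 85.7 / 206000 = 4.16×10⁻⁴.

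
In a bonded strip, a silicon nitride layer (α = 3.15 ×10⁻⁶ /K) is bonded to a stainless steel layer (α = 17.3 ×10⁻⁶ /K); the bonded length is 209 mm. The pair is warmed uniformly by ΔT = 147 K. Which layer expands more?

α(silicon nitride) = 3.15×10⁻⁶/K vs α(stainless steel) = 17.3×10⁻⁶/K.
Higher α expands more for the same ΔT: stainless steel.

stainless steel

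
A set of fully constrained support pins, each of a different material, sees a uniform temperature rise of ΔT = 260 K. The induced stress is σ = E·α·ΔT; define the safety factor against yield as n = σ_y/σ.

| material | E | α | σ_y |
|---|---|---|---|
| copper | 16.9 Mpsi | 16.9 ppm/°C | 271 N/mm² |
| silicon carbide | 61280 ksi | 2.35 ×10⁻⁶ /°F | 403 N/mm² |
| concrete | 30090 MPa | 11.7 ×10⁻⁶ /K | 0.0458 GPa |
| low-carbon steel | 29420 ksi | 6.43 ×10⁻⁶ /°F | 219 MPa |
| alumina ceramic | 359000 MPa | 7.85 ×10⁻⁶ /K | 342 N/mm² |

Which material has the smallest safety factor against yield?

low-carbon steel

With everything in SI (GPa, ×10⁻⁶/K, MPa):
  copper: E = 116.5, α = 16.9, σ_y = 271.0 → σ = 512 MPa, n = 0.529
  silicon carbide: E = 422.5, α = 4.23, σ_y = 403.0 → σ = 465 MPa, n = 0.867
  concrete: E = 30.09, α = 11.7, σ_y = 45.80 → σ = 91.5 MPa, n = 0.500
  low-carbon steel: E = 202.8, α = 11.6, σ_y = 219.0 → σ = 610 MPa, n = 0.359
  alumina ceramic: E = 359.0, α = 7.85, σ_y = 342.0 → σ = 733 MPa, n = 0.467
Smallest n: low-carbon steel with n = 0.359.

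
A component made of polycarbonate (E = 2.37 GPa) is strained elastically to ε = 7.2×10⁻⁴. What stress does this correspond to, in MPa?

σ = E·ε = 2370 MPa × 7.2×10⁻⁴ = 1.71 MPa.

1.71 MPa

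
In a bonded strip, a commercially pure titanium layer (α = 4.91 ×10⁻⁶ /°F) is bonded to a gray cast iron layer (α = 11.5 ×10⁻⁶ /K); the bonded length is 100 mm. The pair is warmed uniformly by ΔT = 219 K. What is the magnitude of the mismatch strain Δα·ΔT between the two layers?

5.83×10⁻⁴

commercially pure titanium: α = 4.91×10⁻⁶/°F × 9/5 = 8.84×10⁻⁶/K.
Δα = |8.84 − 11.5|×10⁻⁶/K = 2.66×10⁻⁶/K.
Mismatch strain = Δα·ΔT = 2.66×10⁻⁶ × 219.0 = 5.83×10⁻⁴.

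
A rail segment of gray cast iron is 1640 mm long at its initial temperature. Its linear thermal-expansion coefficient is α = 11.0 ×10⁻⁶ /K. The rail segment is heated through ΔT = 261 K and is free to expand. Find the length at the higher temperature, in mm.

1644.7 mm

ΔL = α·L₀·ΔT = 11.0×10⁻⁶ × 1640 mm × 261.0 K = 4.71 mm.
L = L₀ + ΔL = 1640 + 4.71 = 1644.7 mm.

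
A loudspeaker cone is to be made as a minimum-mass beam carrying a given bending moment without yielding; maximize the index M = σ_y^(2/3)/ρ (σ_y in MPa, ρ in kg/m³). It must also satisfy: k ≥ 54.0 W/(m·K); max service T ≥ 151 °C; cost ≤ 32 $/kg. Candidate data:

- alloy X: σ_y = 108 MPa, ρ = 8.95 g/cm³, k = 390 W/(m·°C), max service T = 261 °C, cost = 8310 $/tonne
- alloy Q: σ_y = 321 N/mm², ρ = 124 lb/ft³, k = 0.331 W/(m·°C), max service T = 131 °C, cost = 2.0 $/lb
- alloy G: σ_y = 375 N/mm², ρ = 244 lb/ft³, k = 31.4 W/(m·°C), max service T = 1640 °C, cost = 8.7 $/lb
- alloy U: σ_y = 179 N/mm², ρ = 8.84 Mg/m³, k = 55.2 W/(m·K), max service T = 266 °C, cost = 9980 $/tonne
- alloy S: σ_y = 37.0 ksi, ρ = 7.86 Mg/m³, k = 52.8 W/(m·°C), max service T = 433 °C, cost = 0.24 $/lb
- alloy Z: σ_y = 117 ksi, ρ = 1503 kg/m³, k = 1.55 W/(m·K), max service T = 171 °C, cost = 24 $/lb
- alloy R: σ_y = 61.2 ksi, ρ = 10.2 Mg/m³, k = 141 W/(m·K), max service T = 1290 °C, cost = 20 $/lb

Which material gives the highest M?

Screen on constraints: k ≥ 54.0 W/(m·K); max service T ≥ 151 °C; cost ≤ 32 $/kg. Survivors: alloy X, alloy U.
Convert each candidate to consistent units, then evaluate M:
  alloy X: σ_y = 108.0 MPa, ρ = 8950 kg/m³
  alloy U: σ_y = 179.0 MPa, ρ = 8840 kg/m³
  alloy U: M = 3.59×10⁻³
  alloy X: M = 2.53×10⁻³
The maximum is for alloy U.

alloy U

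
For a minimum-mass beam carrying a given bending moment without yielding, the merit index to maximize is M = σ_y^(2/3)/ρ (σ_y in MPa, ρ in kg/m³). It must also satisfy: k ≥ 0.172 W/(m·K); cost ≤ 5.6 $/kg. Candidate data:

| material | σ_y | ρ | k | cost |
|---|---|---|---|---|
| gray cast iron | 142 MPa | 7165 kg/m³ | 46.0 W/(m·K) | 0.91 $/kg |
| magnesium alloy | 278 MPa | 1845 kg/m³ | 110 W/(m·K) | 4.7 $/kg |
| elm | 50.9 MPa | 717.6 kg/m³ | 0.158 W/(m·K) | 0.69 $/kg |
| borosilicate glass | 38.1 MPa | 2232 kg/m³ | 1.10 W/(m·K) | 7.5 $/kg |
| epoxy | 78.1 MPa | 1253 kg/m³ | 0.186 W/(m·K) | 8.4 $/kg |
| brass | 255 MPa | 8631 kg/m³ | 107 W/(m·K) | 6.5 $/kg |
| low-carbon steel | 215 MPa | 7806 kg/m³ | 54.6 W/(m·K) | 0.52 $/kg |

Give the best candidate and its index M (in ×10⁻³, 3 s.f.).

magnesium alloy, M = 23.1×10⁻³

Screen on constraints: k ≥ 0.172 W/(m·K); cost ≤ 5.6 $/kg. Survivors: gray cast iron, magnesium alloy, low-carbon steel.
Per-candidate index values:
  magnesium alloy: M = 23.1×10⁻³
  low-carbon steel: M = 4.60×10⁻³
  gray cast iron: M = 3.80×10⁻³
Magnesium alloy has the largest M.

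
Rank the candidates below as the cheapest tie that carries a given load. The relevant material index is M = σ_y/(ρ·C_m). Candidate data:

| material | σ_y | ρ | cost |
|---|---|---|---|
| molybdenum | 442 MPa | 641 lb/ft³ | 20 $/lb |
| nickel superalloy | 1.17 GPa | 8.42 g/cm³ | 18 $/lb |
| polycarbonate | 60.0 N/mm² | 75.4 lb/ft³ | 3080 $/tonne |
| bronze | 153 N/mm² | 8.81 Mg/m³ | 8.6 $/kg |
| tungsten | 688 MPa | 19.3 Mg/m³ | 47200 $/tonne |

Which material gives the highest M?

polycarbonate

Normalizing units and computing the index:
  molybdenum: σ_y = 442.0 MPa, ρ = 10270 kg/m³, cost = 44.09 $/kg
  nickel superalloy: σ_y = 1170 MPa, ρ = 8420 kg/m³, cost = 39.68 $/kg
  polycarbonate: σ_y = 60.00 MPa, ρ = 1208 kg/m³, cost = 3.080 $/kg
  bronze: σ_y = 153.0 MPa, ρ = 8810 kg/m³, cost = 8.600 $/kg
  tungsten: σ_y = 688.0 MPa, ρ = 19300 kg/m³, cost = 47.20 $/kg
  polycarbonate: M = 16.1 kN·m per $
  nickel superalloy: M = 3.50 kN·m per $
  bronze: M = 2.02 kN·m per $
  molybdenum: M = 0.976 kN·m per $
  tungsten: M = 0.755 kN·m per $
Polycarbonate has the largest M.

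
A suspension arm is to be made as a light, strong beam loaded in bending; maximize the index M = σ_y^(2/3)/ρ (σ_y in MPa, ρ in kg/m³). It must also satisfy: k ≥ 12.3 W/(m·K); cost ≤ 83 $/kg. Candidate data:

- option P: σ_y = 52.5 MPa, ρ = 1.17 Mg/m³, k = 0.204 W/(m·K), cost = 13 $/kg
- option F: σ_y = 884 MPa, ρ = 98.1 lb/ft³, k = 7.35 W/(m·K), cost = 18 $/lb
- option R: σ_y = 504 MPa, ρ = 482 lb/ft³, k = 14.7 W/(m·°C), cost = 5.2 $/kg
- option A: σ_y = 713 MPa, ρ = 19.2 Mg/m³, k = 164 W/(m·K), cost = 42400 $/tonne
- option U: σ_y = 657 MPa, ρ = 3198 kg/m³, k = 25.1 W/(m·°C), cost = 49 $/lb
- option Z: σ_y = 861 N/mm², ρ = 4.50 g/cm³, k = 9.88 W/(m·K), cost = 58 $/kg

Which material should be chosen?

option R

Screen on constraints: k ≥ 12.3 W/(m·K); cost ≤ 83 $/kg. Survivors: option R, option A.
In SI units:
  option R: σ_y = 504.0 MPa, ρ = 7721 kg/m³
  option A: σ_y = 713.0 MPa, ρ = 19200 kg/m³
  option R: M = 8.20×10⁻³
  option A: M = 4.16×10⁻³
Option R ranks first.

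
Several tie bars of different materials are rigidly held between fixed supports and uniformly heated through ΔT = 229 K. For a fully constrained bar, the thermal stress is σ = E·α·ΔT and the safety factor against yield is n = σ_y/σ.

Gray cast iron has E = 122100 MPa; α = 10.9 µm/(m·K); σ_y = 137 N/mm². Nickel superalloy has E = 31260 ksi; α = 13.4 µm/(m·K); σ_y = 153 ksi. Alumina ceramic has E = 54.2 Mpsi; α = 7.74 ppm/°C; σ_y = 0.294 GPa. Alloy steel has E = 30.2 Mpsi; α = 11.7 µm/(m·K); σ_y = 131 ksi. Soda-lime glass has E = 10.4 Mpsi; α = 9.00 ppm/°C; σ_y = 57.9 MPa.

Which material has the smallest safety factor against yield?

Per material, after unit conversion:
  gray cast iron: E = 122.1, α = 10.9, σ_y = 137.0 → σ = 305 MPa, n = 0.450
  nickel superalloy: E = 215.5, α = 13.4, σ_y = 1055 → σ = 661 MPa, n = 1.60
  alumina ceramic: E = 373.7, α = 7.74, σ_y = 294.0 → σ = 662 MPa, n = 0.444
  alloy steel: E = 208.2, α = 11.7, σ_y = 903.2 → σ = 558 MPa, n = 1.62
  soda-lime glass: E = 71.71, α = 9.00, σ_y = 57.90 → σ = 148 MPa, n = 0.392
Smallest n: soda-lime glass with n = 0.392.

soda-lime glass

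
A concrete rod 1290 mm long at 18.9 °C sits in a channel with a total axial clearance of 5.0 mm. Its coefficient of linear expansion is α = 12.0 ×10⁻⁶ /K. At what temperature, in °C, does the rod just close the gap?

342 °C

α·L₀·ΔT = 5.0 mm ⇒ ΔT = 5.0 / (12.0×10⁻⁶ × 1290.0) = 323.0 K.
T = 18.9 + 323.0 = 341.9 °C.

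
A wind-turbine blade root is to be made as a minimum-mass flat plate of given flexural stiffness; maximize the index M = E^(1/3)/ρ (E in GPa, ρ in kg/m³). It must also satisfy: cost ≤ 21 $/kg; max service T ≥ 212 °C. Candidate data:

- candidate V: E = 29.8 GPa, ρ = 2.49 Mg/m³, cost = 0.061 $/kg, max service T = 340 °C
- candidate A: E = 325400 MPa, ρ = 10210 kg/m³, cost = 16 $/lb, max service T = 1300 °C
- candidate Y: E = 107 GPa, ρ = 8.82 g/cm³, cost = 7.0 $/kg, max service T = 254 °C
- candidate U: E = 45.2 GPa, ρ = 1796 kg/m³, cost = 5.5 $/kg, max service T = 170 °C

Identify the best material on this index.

candidate V

Screen on constraints: cost ≤ 21 $/kg; max service T ≥ 212 °C. Survivors: candidate V, candidate Y.
In SI units:
  candidate V: E = 29.80 GPa, ρ = 2490 kg/m³
  candidate Y: E = 107.0 GPa, ρ = 8820 kg/m³
  candidate V: M = 1.25×10⁻³
  candidate Y: M = 0.538×10⁻³
The maximum is for candidate V.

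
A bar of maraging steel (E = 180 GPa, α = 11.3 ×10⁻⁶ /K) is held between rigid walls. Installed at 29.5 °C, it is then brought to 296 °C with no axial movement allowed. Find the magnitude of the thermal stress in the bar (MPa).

542 MPa

ΔT = 266.5 K. Constrained thermal stress σ = E·α·ΔT = 180.0×10³ MPa × 11.3×10⁻⁶ × 266.5 = 542 MPa (compressive).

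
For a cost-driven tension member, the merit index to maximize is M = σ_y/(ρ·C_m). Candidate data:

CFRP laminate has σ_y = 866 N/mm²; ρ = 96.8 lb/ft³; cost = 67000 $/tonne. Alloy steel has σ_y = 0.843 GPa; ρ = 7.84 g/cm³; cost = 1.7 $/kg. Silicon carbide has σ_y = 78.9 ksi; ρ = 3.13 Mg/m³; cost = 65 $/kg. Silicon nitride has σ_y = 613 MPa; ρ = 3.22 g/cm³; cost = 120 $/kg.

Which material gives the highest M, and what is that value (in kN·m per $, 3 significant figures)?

alloy steel, M = 63.3 kN·m per $

In SI units:
  CFRP laminate: σ_y = 866.0 MPa, ρ = 1551 kg/m³, cost = 67.00 $/kg
  alloy steel: σ_y = 843.0 MPa, ρ = 7840 kg/m³, cost = 1.700 $/kg
  silicon carbide: σ_y = 544.0 MPa, ρ = 3130 kg/m³, cost = 65.00 $/kg
  silicon nitride: σ_y = 613.0 MPa, ρ = 3220 kg/m³, cost = 120.0 $/kg
  alloy steel: M = 63.3 kN·m per $
  CFRP laminate: M = 8.34 kN·m per $
  silicon carbide: M = 2.67 kN·m per $
  silicon nitride: M = 1.59 kN·m per $
Alloy steel ranks first.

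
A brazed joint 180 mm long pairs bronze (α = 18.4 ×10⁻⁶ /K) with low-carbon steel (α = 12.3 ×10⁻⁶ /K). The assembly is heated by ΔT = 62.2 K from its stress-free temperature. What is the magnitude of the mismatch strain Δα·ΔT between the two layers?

Δα = |18.4 − 12.3|×10⁻⁶/K = 6.10×10⁻⁶/K.
Mismatch strain = Δα·ΔT = 6.10×10⁻⁶ × 62.2 = 3.79×10⁻⁴.

3.79×10⁻⁴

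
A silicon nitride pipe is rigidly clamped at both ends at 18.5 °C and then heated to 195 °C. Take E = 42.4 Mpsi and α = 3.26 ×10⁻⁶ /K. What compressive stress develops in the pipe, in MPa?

168 MPa

E = 42.4 Mpsi = 292.3 GPa.
ΔT = 176.5 K. Constrained thermal stress σ = E·α·ΔT = 292.3×10³ MPa × 3.26×10⁻⁶ × 176.5 = 168 MPa (compressive).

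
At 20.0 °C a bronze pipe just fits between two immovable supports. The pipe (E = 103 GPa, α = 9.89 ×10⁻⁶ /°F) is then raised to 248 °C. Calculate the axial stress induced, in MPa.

418 MPa

α = 9.89×10⁻⁶/°F × 9/5 = 17.8×10⁻⁶/K.
ΔT = 228.0 K. Constrained thermal stress σ = E·α·ΔT = 103.0×10³ MPa × 17.8×10⁻⁶ × 228.0 = 418 MPa (compressive).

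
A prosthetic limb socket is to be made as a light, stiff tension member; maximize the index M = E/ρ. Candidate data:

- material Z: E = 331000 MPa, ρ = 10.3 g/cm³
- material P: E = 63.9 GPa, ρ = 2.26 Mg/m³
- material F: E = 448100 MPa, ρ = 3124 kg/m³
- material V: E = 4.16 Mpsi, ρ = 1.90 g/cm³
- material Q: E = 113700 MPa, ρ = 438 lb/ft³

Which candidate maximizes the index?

In SI units:
  material Z: E = 331.0 GPa, ρ = 10300 kg/m³
  material P: E = 63.90 GPa, ρ = 2260 kg/m³
  material F: E = 448.1 GPa, ρ = 3124 kg/m³
  material V: E = 28.68 GPa, ρ = 1900 kg/m³
  material Q: E = 113.7 GPa, ρ = 7016 kg/m³
  material F: M = 143 MN·m/kg
  material Z: M = 32.1 MN·m/kg
  material P: M = 28.3 MN·m/kg
  material Q: M = 16.2 MN·m/kg
  material V: M = 15.1 MN·m/kg
The maximum is for material F.

material F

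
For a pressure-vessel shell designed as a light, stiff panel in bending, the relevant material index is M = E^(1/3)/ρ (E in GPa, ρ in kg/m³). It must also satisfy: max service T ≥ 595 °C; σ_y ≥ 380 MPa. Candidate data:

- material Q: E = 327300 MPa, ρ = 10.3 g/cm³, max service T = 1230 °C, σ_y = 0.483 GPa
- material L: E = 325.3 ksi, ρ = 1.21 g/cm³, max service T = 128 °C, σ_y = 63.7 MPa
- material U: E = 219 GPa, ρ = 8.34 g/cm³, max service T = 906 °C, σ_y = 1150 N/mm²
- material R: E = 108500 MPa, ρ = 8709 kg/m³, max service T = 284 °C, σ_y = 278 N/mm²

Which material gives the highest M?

material U

Screen on constraints: max service T ≥ 595 °C; σ_y ≥ 380 MPa. Survivors: material Q, material U.
Convert each candidate to consistent units, then evaluate M:
  material Q: E = 327.3 GPa, ρ = 10300 kg/m³
  material U: E = 219.0 GPa, ρ = 8340 kg/m³
  material U: M = 0.723×10⁻³
  material Q: M = 0.669×10⁻³
Material U has the largest M.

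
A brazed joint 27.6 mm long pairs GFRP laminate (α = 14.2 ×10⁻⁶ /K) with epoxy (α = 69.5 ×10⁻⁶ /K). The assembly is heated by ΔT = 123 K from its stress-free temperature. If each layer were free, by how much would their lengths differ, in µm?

Δα = |14.2 − 69.5|×10⁻⁶/K = 55.3×10⁻⁶/K.
ΔL_mismatch = Δα·L·ΔT = 55.3×10⁻⁶ × 27.6 mm × 123.0 K = 188 µm.

188 µm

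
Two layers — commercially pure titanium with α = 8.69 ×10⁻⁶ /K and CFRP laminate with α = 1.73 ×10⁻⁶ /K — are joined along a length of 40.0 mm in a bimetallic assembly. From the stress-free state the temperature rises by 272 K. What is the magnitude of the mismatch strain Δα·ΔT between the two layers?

1.89×10⁻³

Δα = |8.69 − 1.73|×10⁻⁶/K = 6.96×10⁻⁶/K.
Mismatch strain = Δα·ΔT = 6.96×10⁻⁶ × 272.0 = 1.89×10⁻³.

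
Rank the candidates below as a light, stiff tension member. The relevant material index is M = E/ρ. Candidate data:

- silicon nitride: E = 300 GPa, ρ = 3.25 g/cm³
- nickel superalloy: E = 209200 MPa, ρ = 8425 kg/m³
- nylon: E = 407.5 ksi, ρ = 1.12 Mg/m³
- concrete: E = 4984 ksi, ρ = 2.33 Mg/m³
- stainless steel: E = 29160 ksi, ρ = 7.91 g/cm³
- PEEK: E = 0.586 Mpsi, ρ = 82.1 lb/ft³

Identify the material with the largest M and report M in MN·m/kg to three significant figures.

After converting to SI:
  silicon nitride: E = 300.0 GPa, ρ = 3250 kg/m³
  nickel superalloy: E = 209.2 GPa, ρ = 8425 kg/m³
  nylon: E = 2.810 GPa, ρ = 1120 kg/m³
  concrete: E = 34.36 GPa, ρ = 2330 kg/m³
  stainless steel: E = 201.1 GPa, ρ = 7910 kg/m³
  PEEK: E = 4.040 GPa, ρ = 1315 kg/m³
  silicon nitride: M = 92.3 MN·m/kg
  stainless steel: M = 25.4 MN·m/kg
  nickel superalloy: M = 24.8 MN·m/kg
  concrete: M = 14.7 MN·m/kg
  PEEK: M = 3.07 MN·m/kg
  nylon: M = 2.51 MN·m/kg
Silicon nitride ranks first.

silicon nitride, M = 92.3 MN·m/kg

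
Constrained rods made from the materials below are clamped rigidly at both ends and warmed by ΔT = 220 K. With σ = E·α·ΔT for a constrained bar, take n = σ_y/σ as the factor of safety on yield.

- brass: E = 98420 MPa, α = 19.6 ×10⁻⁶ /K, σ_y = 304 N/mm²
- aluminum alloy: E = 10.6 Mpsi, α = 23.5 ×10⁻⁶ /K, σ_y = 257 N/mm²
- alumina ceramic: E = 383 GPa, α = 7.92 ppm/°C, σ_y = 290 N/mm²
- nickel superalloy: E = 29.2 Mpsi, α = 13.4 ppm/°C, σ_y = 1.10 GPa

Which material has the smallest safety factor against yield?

Per material, after unit conversion:
  brass: E = 98.42, α = 19.6, σ_y = 304.0 → σ = 424 MPa, n = 0.716
  aluminum alloy: E = 73.08, α = 23.5, σ_y = 257.0 → σ = 378 MPa, n = 0.680
  alumina ceramic: E = 383.0, α = 7.92, σ_y = 290.0 → σ = 667 MPa, n = 0.435
  nickel superalloy: E = 201.3, α = 13.4, σ_y = 1100 → σ = 594 MPa, n = 1.85
Alumina ceramic has the lowest safety factor, n = 0.435.

alumina ceramic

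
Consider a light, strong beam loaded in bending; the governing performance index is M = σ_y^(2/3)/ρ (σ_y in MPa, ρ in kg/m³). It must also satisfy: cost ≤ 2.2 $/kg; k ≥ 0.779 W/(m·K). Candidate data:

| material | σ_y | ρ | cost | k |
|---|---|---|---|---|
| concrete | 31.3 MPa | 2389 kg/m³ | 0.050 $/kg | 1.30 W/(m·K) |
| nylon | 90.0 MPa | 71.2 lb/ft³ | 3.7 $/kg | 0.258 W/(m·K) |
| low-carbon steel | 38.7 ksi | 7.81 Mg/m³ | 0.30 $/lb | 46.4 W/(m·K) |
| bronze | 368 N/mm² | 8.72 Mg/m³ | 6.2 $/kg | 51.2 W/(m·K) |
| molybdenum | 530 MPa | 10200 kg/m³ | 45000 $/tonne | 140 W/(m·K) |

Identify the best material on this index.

low-carbon steel

Screen on constraints: cost ≤ 2.2 $/kg; k ≥ 0.779 W/(m·K). Survivors: concrete, low-carbon steel.
Normalizing units and computing the index:
  concrete: σ_y = 31.30 MPa, ρ = 2389 kg/m³
  low-carbon steel: σ_y = 266.8 MPa, ρ = 7810 kg/m³
  low-carbon steel: M = 5.31×10⁻³
  concrete: M = 4.16×10⁻³
Low-carbon steel has the largest M.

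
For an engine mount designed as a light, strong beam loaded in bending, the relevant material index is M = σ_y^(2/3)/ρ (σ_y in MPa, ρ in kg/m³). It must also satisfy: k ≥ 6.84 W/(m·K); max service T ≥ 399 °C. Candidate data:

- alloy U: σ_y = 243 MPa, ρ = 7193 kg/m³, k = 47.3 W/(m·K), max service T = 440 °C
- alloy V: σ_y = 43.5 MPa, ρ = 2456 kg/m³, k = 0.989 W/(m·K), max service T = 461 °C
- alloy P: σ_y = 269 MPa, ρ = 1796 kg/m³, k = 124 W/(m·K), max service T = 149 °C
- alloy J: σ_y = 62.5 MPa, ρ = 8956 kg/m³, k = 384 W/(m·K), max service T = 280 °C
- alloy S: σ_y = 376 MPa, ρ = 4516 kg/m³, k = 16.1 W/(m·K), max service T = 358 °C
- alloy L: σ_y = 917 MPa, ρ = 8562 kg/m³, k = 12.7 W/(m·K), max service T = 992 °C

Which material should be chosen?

Screen on constraints: k ≥ 6.84 W/(m·K); max service T ≥ 399 °C. Survivors: alloy U, alloy L.
Evaluate M for each candidate:
  alloy L: M = 11.0×10⁻³
  alloy U: M = 5.41×10⁻³
Highest index: alloy L.

alloy L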